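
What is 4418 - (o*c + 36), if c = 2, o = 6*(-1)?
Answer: 4394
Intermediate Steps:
o = -6
4418 - (o*c + 36) = 4418 - (-6*2 + 36) = 4418 - (-12 + 36) = 4418 - 1*24 = 4418 - 24 = 4394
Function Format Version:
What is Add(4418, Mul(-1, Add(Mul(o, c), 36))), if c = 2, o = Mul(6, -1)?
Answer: 4394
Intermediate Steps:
o = -6
Add(4418, Mul(-1, Add(Mul(o, c), 36))) = Add(4418, Mul(-1, Add(Mul(-6, 2), 36))) = Add(4418, Mul(-1, Add(-12, 36))) = Add(4418, Mul(-1, 24)) = Add(4418, -24) = 4394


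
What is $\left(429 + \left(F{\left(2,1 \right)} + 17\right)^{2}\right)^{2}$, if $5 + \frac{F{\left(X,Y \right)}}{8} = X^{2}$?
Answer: $260100$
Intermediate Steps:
$F{\left(X,Y \right)} = -40 + 8 X^{2}$
$\left(429 + \left(F{\left(2,1 \right)} + 17\right)^{2}\right)^{2} = \left(429 + \left(\left(-40 + 8 \cdot 2^{2}\right) + 17\right)^{2}\right)^{2} = \left(429 + \left(\left(-40 + 8 \cdot 4\right) + 17\right)^{2}\right)^{2} = \left(429 + \left(\left(-40 + 32\right) + 17\right)^{2}\right)^{2} = \left(429 + \left(-8 + 17\right)^{2}\right)^{2} = \left(429 + 9^{2}\right)^{2} = \left(429 + 81\right)^{2} = 510^{2} = 260100$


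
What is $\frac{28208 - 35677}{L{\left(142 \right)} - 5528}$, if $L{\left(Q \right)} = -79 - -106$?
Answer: $\frac{7469}{5501} \approx 1.3578$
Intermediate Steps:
$L{\left(Q \right)} = 27$ ($L{\left(Q \right)} = -79 + 106 = 27$)
$\frac{28208 - 35677}{L{\left(142 \right)} - 5528} = \frac{28208 - 35677}{27 - 5528} = - \frac{7469}{-5501} = \left(-7469\right) \left(- \frac{1}{5501}\right) = \frac{7469}{5501}$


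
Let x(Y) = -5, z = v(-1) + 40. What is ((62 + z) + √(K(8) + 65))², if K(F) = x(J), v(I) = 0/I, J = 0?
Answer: 10464 + 408*√15 ≈ 12044.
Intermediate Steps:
v(I) = 0
z = 40 (z = 0 + 40 = 40)
K(F) = -5
((62 + z) + √(K(8) + 65))² = ((62 + 40) + √(-5 + 65))² = (102 + √60)² = (102 + 2*√15)²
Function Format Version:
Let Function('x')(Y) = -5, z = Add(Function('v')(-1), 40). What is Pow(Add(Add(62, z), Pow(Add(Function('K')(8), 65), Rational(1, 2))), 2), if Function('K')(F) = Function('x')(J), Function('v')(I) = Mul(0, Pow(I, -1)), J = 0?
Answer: Add(10464, Mul(408, Pow(15, Rational(1, 2)))) ≈ 12044.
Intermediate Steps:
Function('v')(I) = 0
z = 40 (z = Add(0, 40) = 40)
Function('K')(F) = -5
Pow(Add(Add(62, z), Pow(Add(Function('K')(8), 65), Rational(1, 2))), 2) = Pow(Add(Add(62, 40), Pow(Add(-5, 65), Rational(1, 2))), 2) = Pow(Add(102, Pow(60, Rational(1, 2))), 2) = Pow(Add(102, Mul(2, Pow(15, Rational(1, 2)))), 2)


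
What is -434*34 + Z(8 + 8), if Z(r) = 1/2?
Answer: -29511/2 ≈ -14756.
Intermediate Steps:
Z(r) = ½
-434*34 + Z(8 + 8) = -434*34 + ½ = -14756 + ½ = -29511/2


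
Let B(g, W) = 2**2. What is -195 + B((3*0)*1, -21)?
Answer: -191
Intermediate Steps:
B(g, W) = 4
-195 + B((3*0)*1, -21) = -195 + 4 = -191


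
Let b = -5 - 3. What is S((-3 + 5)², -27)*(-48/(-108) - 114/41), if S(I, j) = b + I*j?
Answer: 99992/369 ≈ 270.98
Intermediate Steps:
b = -8
S(I, j) = -8 + I*j
S((-3 + 5)², -27)*(-48/(-108) - 114/41) = (-8 + (-3 + 5)²*(-27))*(-48/(-108) - 114/41) = (-8 + 2²*(-27))*(-48*(-1/108) - 114*1/41) = (-8 + 4*(-27))*(4/9 - 114/41) = (-8 - 108)*(-862/369) = -116*(-862/369) = 99992/369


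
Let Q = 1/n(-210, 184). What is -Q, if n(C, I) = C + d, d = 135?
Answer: 1/75 ≈ 0.013333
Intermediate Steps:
n(C, I) = 135 + C (n(C, I) = C + 135 = 135 + C)
Q = -1/75 (Q = 1/(135 - 210) = 1/(-75) = -1/75 ≈ -0.013333)
-Q = -1*(-1/75) = 1/75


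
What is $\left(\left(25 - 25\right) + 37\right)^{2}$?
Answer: $1369$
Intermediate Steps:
$\left(\left(25 - 25\right) + 37\right)^{2} = \left(0 + 37\right)^{2} = 37^{2} = 1369$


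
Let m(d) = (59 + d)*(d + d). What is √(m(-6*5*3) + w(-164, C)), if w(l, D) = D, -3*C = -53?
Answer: √50379/3 ≈ 74.818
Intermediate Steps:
C = 53/3 (C = -⅓*(-53) = 53/3 ≈ 17.667)
m(d) = 2*d*(59 + d) (m(d) = (59 + d)*(2*d) = 2*d*(59 + d))
√(m(-6*5*3) + w(-164, C)) = √(2*(-6*5*3)*(59 - 6*5*3) + 53/3) = √(2*(-30*3)*(59 - 30*3) + 53/3) = √(2*(-90)*(59 - 90) + 53/3) = √(2*(-90)*(-31) + 53/3) = √(5580 + 53/3) = √(16793/3) = √50379/3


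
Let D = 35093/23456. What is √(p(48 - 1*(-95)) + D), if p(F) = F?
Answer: 3*√552079474/5864 ≈ 12.021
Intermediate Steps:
D = 35093/23456 (D = 35093*(1/23456) = 35093/23456 ≈ 1.4961)
√(p(48 - 1*(-95)) + D) = √((48 - 1*(-95)) + 35093/23456) = √((48 + 95) + 35093/23456) = √(143 + 35093/23456) = √(3389301/23456) = 3*√552079474/5864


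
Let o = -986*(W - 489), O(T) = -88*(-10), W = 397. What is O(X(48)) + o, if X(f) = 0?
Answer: 91592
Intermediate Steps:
O(T) = 880
o = 90712 (o = -986*(397 - 489) = -986*(-92) = 90712)
O(X(48)) + o = 880 + 90712 = 91592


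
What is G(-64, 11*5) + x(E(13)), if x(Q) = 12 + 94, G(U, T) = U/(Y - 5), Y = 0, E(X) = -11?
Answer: 594/5 ≈ 118.80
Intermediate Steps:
G(U, T) = -U/5 (G(U, T) = U/(0 - 5) = U/(-5) = -U/5)
x(Q) = 106
G(-64, 11*5) + x(E(13)) = -⅕*(-64) + 106 = 64/5 + 106 = 594/5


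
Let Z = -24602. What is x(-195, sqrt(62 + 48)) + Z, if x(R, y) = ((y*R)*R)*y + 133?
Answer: 4158281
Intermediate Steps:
x(R, y) = 133 + R**2*y**2 (x(R, y) = ((R*y)*R)*y + 133 = (y*R**2)*y + 133 = R**2*y**2 + 133 = 133 + R**2*y**2)
x(-195, sqrt(62 + 48)) + Z = (133 + (-195)**2*(sqrt(62 + 48))**2) - 24602 = (133 + 38025*(sqrt(110))**2) - 24602 = (133 + 38025*110) - 24602 = (133 + 4182750) - 24602 = 4182883 - 24602 = 4158281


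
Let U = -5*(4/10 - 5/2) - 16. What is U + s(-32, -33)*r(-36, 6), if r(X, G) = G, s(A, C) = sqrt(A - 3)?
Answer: -11/2 + 6*I*sqrt(35) ≈ -5.5 + 35.496*I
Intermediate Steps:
s(A, C) = sqrt(-3 + A)
U = -11/2 (U = -5*(4*(1/10) - 5*1/2) - 16 = -5*(2/5 - 5/2) - 16 = -5*(-21/10) - 16 = 21/2 - 16 = -11/2 ≈ -5.5000)
U + s(-32, -33)*r(-36, 6) = -11/2 + sqrt(-3 - 32)*6 = -11/2 + sqrt(-35)*6 = -11/2 + (I*sqrt(35))*6 = -11/2 + 6*I*sqrt(35)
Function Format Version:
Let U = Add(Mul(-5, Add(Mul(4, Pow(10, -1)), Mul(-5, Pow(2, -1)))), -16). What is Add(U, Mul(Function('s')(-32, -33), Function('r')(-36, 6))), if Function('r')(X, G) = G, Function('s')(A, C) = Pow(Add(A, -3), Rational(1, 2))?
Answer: Add(Rational(-11, 2), Mul(6, I, Pow(35, Rational(1, 2)))) ≈ Add(-5.5000, Mul(35.496, I))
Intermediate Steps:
Function('s')(A, C) = Pow(Add(-3, A), Rational(1, 2))
U = Rational(-11, 2) (U = Add(Mul(-5, Add(Mul(4, Rational(1, 10)), Mul(-5, Rational(1, 2)))), -16) = Add(Mul(-5, Add(Rational(2, 5), Rational(-5, 2))), -16) = Add(Mul(-5, Rational(-21, 10)), -16) = Add(Rational(21, 2), -16) = Rational(-11, 2) ≈ -5.5000)
Add(U, Mul(Function('s')(-32, -33), Function('r')(-36, 6))) = Add(Rational(-11, 2), Mul(Pow(Add(-3, -32), Rational(1, 2)), 6)) = Add(Rational(-11, 2), Mul(Pow(-35, Rational(1, 2)), 6)) = Add(Rational(-11, 2), Mul(Mul(I, Pow(35, Rational(1, 2))), 6)) = Add(Rational(-11, 2), Mul(6, I, Pow(35, Rational(1, 2))))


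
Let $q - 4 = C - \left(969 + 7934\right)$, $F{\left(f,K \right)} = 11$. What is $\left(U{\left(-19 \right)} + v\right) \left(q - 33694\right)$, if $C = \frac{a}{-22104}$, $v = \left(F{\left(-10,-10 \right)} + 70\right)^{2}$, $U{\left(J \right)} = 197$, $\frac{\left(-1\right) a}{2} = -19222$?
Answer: $- \frac{795344049491}{2763} \approx -2.8786 \cdot 10^{8}$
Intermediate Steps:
$a = 38444$ ($a = \left(-2\right) \left(-19222\right) = 38444$)
$v = 6561$ ($v = \left(11 + 70\right)^{2} = 81^{2} = 6561$)
$C = - \frac{9611}{5526}$ ($C = \frac{38444}{-22104} = 38444 \left(- \frac{1}{22104}\right) = - \frac{9611}{5526} \approx -1.7392$)
$q = - \frac{49185485}{5526}$ ($q = 4 - \frac{49207589}{5526} = - \frac{49185485}{5526} \approx -8900.7$)
$\left(U{\left(-19 \right)} + v\right) \left(q - 33694\right) = \left(197 + 6561\right) \left(- \frac{49185485}{5526} - 33694\right) = 6758 \left(- \frac{235378529}{5526}\right) = - \frac{795344049491}{2763}$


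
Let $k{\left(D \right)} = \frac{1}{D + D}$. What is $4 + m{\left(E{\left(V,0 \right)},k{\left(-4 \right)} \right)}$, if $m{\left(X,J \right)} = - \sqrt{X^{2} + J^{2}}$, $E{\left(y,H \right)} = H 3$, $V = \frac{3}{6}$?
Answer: $\frac{31}{8} \approx 3.875$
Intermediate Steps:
$V = \frac{1}{2}$ ($V = 3 \cdot \frac{1}{6} = \frac{1}{2} \approx 0.5$)
$k{\left(D \right)} = \frac{1}{2 D}$
$E{\left(y,H \right)} = 3 H$
$m{\left(X,J \right)} = - \sqrt{J^{2} + X^{2}}$
$4 + m{\left(E{\left(V,0 \right)},k{\left(-4 \right)} \right)} = 4 - \sqrt{\left(\frac{1}{2 \left(-4\right)}\right)^{2} + \left(3 \cdot 0\right)^{2}} = 4 - \sqrt{\left(\frac{1}{2} \left(- \frac{1}{4}\right)\right)^{2} + 0^{2}} = 4 - \sqrt{\left(- \frac{1}{8}\right)^{2} + 0} = 4 - \sqrt{\frac{1}{64} + 0} = 4 - \sqrt{\frac{1}{64}} = 4 - \frac{1}{8} = \frac{31}{8}$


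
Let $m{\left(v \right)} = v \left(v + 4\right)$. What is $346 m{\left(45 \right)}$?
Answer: $762930$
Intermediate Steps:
$m{\left(v \right)} = v \left(4 + v\right)$
$346 m{\left(45 \right)} = 346 \cdot 45 \left(4 + 45\right) = 346 \cdot 45 \cdot 49 = 346 \cdot 2205 = 762930$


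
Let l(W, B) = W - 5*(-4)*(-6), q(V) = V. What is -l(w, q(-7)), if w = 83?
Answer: 37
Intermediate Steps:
l(W, B) = -120 + W (l(W, B) = W + 20*(-6) = W - 120 = -120 + W)
-l(w, q(-7)) = -(-120 + 83) = -1*(-37) = 37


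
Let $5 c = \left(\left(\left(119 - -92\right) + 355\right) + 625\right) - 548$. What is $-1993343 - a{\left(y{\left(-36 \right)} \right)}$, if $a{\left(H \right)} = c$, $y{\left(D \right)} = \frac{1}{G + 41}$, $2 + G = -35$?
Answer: $- \frac{9967358}{5} \approx -1.9935 \cdot 10^{6}$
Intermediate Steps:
$G = -37$ ($G = -2 - 35 = -37$)
$c = \frac{643}{5}$ ($c = \frac{\left(\left(\left(119 - -92\right) + 355\right) + 625\right) - 548}{5} = \frac{\left(\left(\left(119 + 92\right) + 355\right) + 625\right) - 548}{5} = \frac{\left(\left(211 + 355\right) + 625\right) - 548}{5} = \frac{\left(566 + 625\right) - 548}{5} = \frac{1191 - 548}{5} = \frac{1}{5} \cdot 643 = \frac{643}{5} \approx 128.6$)
$y{\left(D \right)} = \frac{1}{4}$ ($y{\left(D \right)} = \frac{1}{-37 + 41} = \frac{1}{4}$)
$a{\left(H \right)} = \frac{643}{5}$
$-1993343 - a{\left(y{\left(-36 \right)} \right)} = -1993343 - \frac{643}{5} = - \frac{9967358}{5}$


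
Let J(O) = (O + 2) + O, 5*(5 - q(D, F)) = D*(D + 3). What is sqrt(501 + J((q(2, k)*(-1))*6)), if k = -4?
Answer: sqrt(467) ≈ 21.610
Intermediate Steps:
q(D, F) = 5 - D*(3 + D)/5 (q(D, F) = 5 - D*(D + 3)/5 = 5 - D*(3 + D)/5)
J(O) = 2 + 2*O (J(O) = (2 + O) + O = 2 + 2*O)
sqrt(501 + J((q(2, k)*(-1))*6)) = sqrt(501 + (2 + 2*(((5 - 3/5*2 - 1/5*2**2)*(-1))*6))) = sqrt(501 + (2 + 2*(((5 - 6/5 - 1/5*4)*(-1))*6))) = sqrt(501 + (2 + 2*(((5 - 6/5 - 4/5)*(-1))*6))) = sqrt(501 + (2 + 2*((3*(-1))*6))) = sqrt(501 + (2 + 2*(-3*6))) = sqrt(501 + (2 + 2*(-18))) = sqrt(501 + (2 - 36)) = sqrt(501 - 34) = sqrt(467)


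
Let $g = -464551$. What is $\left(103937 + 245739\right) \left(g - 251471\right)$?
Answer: $-250375708872$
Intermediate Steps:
$\left(103937 + 245739\right) \left(g - 251471\right) = \left(103937 + 245739\right) \left(-464551 - 251471\right) = 349676 \left(-716022\right) = -250375708872$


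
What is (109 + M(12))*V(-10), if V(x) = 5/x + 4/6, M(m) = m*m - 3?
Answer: 125/3 ≈ 41.667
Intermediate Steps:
M(m) = -3 + m**2 (M(m) = m**2 - 3 = -3 + m**2)
V(x) = 2/3 + 5/x (V(x) = 5/x + 4*(1/6) = 5/x + 2/3 = 2/3 + 5/x)
(109 + M(12))*V(-10) = (109 + (-3 + 12**2))*(2/3 + 5/(-10)) = (109 + (-3 + 144))*(2/3 + 5*(-1/10)) = (109 + 141)*(2/3 - 1/2) = 250*(1/6) = 125/3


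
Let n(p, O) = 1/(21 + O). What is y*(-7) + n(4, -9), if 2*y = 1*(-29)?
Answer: 1219/12 ≈ 101.58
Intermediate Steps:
y = -29/2 (y = (1*(-29))/2 = (1/2)*(-29) = -29/2 ≈ -14.500)
y*(-7) + n(4, -9) = -29/2*(-7) + 1/(21 - 9) = 203/2 + 1/12 = 1219/12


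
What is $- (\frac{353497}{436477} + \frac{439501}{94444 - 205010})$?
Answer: $\frac{152747328675}{48259515982} \approx 3.1651$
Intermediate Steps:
$- (\frac{353497}{436477} + \frac{439501}{94444 - 205010}) = - (353497 \cdot \frac{1}{436477} + \frac{439501}{94444 - 205010}) = - (\frac{353497}{436477} + \frac{439501}{-110566}) = - (\frac{353497}{436477} + 439501 \left(- \frac{1}{110566}\right)) = - (\frac{353497}{436477} - \frac{439501}{110566}) = \left(-1\right) \left(- \frac{152747328675}{48259515982}\right) = \frac{152747328675}{48259515982}$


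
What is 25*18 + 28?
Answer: 478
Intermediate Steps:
25*18 + 28 = 450 + 28 = 478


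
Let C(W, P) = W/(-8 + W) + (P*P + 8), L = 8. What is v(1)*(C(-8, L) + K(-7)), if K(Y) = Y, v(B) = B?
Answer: 131/2 ≈ 65.500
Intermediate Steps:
C(W, P) = 8 + P² + W/(-8 + W) (C(W, P) = W/(-8 + W) + (P² + 8) = W/(-8 + W) + (8 + P²) = 8 + P² + W/(-8 + W))
v(1)*(C(-8, L) + K(-7)) = 1*((-64 - 8*8² + 9*(-8) - 8*8²)/(-8 - 8) - 7) = 1*((-64 - 8*64 - 72 - 8*64)/(-16) - 7) = 1*(-(-64 - 512 - 72 - 512)/16 - 7) = 1*(-1/16*(-1160) - 7) = 1*(145/2 - 7) = 1*(131/2) = 131/2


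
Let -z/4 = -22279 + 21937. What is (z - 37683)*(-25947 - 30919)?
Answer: 2065088790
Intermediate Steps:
z = 1368 (z = -4*(-22279 + 21937) = -4*(-342) = 1368)
(z - 37683)*(-25947 - 30919) = (1368 - 37683)*(-25947 - 30919) = -36315*(-56866) = 2065088790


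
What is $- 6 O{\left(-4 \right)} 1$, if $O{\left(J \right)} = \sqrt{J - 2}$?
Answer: $- 6 i \sqrt{6} \approx - 14.697 i$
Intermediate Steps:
$O{\left(J \right)} = \sqrt{-2 + J}$
$- 6 O{\left(-4 \right)} 1 = - 6 \sqrt{-2 - 4} \cdot 1 = - 6 \sqrt{-6} \cdot 1 = - 6 i \sqrt{6} \cdot 1 = - 6 i \sqrt{6}$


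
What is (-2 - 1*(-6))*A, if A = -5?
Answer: -20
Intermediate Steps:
(-2 - 1*(-6))*A = (-2 - 1*(-6))*(-5) = (-2 + 6)*(-5) = 4*(-5) = -20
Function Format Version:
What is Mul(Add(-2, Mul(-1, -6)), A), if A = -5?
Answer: -20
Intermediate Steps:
Mul(Add(-2, Mul(-1, -6)), A) = Mul(Add(-2, Mul(-1, -6)), -5) = Mul(Add(-2, 6), -5) = Mul(4, -5) = -20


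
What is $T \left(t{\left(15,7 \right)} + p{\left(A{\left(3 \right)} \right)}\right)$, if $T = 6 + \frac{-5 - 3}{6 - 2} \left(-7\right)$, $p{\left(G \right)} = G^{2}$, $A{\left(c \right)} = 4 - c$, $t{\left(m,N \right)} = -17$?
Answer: $-320$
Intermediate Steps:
$T = 20$ ($T = 6 + - \frac{8}{4} \left(-7\right) = 6 + \left(-8\right) \frac{1}{4} \left(-7\right) = 6 - -14 = 6 + 14 = 20$)
$T \left(t{\left(15,7 \right)} + p{\left(A{\left(3 \right)} \right)}\right) = 20 \left(-17 + \left(4 - 3\right)^{2}\right) = 20 \left(-17 + 1^{2}\right) = 20 \left(-17 + 1\right) = 20 \left(-16\right) = -320$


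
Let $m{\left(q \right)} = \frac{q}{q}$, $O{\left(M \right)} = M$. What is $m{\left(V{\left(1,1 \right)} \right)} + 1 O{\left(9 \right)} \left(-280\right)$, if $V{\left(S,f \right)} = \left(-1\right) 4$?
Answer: $-2519$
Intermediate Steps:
$V{\left(S,f \right)} = -4$
$m{\left(q \right)} = 1$
$m{\left(V{\left(1,1 \right)} \right)} + 1 O{\left(9 \right)} \left(-280\right) = 1 + 1 \cdot 9 \left(-280\right) = 1 + 9 \left(-280\right) = 1 - 2520 = -2519$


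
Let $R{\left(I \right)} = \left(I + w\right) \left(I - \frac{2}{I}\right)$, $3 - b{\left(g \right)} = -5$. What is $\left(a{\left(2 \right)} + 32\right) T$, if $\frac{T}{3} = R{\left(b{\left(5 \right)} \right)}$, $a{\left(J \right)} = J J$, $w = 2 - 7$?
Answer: $2511$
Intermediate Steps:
$b{\left(g \right)} = 8$ ($b{\left(g \right)} = 3 - -5 = 3 + 5 = 8$)
$w = -5$ ($w = 2 - 7 = -5$)
$R{\left(I \right)} = \left(-5 + I\right) \left(I - \frac{2}{I}\right)$ ($R{\left(I \right)} = \left(I - 5\right) \left(I - \frac{2}{I}\right) = \left(-5 + I\right) \left(I - \frac{2}{I}\right)$)
$a{\left(J \right)} = J^{2}$
$T = \frac{279}{4}$ ($T = 3 \left(-2 + 8^{2} - 40 + \frac{10}{8}\right) = 3 \left(-2 + 64 - 40 + 10 \cdot \frac{1}{8}\right) = 3 \left(-2 + 64 - 40 + \frac{5}{4}\right) = 3 \cdot \frac{93}{4} = \frac{279}{4} \approx 69.75$)
$\left(a{\left(2 \right)} + 32\right) T = \left(2^{2} + 32\right) \frac{279}{4} = \left(4 + 32\right) \frac{279}{4} = 36 \cdot \frac{279}{4} = 2511$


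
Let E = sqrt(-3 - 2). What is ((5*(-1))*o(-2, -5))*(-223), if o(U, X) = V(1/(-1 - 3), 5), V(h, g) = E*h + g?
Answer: 5575 - 1115*I*sqrt(5)/4 ≈ 5575.0 - 623.3*I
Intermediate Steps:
E = I*sqrt(5) (E = sqrt(-5) = I*sqrt(5) ≈ 2.2361*I)
V(h, g) = g + I*h*sqrt(5) (V(h, g) = (I*sqrt(5))*h + g = I*h*sqrt(5) + g = g + I*h*sqrt(5))
o(U, X) = 5 - I*sqrt(5)/4 (o(U, X) = 5 + I*sqrt(5)/(-1 - 3) = 5 + I*sqrt(5)/(-4) = 5 + I*(-1/4)*sqrt(5) = 5 - I*sqrt(5)/4)
((5*(-1))*o(-2, -5))*(-223) = ((5*(-1))*(5 - I*sqrt(5)/4))*(-223) = -5*(5 - I*sqrt(5)/4)*(-223) = (-25 + 5*I*sqrt(5)/4)*(-223) = 5575 - 1115*I*sqrt(5)/4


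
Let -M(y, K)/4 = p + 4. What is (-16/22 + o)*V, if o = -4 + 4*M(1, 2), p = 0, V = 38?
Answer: -28728/11 ≈ -2611.6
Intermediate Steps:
M(y, K) = -16 (M(y, K) = -4*(0 + 4) = -4*4 = -16)
o = -68 (o = -4 + 4*(-16) = -4 - 64 = -68)
(-16/22 + o)*V = (-16/22 - 68)*38 = (-16*1/22 - 68)*38 = (-8/11 - 68)*38 = -756/11*38 = -28728/11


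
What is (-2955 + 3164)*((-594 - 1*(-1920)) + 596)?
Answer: 401698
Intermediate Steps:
(-2955 + 3164)*((-594 - 1*(-1920)) + 596) = 209*((-594 + 1920) + 596) = 209*(1326 + 596) = 209*1922 = 401698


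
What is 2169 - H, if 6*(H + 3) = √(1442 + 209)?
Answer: 2172 - √1651/6 ≈ 2165.2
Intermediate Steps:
H = -3 + √1651/6 (H = -3 + √(1442 + 209)/6 = -3 + √1651/6 ≈ 3.7721)
2169 - H = 2169 - (-3 + √1651/6) = 2169 + (3 - √1651/6) = 2172 - √1651/6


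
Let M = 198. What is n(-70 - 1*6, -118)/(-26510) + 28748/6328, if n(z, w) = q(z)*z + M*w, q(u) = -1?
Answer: 113684493/20969410 ≈ 5.4214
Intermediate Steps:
n(z, w) = -z + 198*w
n(-70 - 1*6, -118)/(-26510) + 28748/6328 = (-(-70 - 1*6) + 198*(-118))/(-26510) + 28748/6328 = (-(-70 - 6) - 23364)*(-1/26510) + 28748*(1/6328) = (-1*(-76) - 23364)*(-1/26510) + 7187/1582 = (76 - 23364)*(-1/26510) + 7187/1582 = -23288*(-1/26510) + 7187/1582 = 11644/13255 + 7187/1582 = 113684493/20969410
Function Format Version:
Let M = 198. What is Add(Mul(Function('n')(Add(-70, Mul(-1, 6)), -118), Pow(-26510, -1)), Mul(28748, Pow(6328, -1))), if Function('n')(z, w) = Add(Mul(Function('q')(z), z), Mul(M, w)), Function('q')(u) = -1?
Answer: Rational(113684493, 20969410) ≈ 5.4214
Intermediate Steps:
Function('n')(z, w) = Add(Mul(-1, z), Mul(198, w))
Add(Mul(Function('n')(Add(-70, Mul(-1, 6)), -118), Pow(-26510, -1)), Mul(28748, Pow(6328, -1))) = Add(Mul(Add(Mul(-1, Add(-70, Mul(-1, 6))), Mul(198, -118)), Pow(-26510, -1)), Mul(28748, Pow(6328, -1))) = Add(Mul(Add(Mul(-1, Add(-70, -6)), -23364), Rational(-1, 26510)), Mul(28748, Rational(1, 6328))) = Add(Mul(Add(Mul(-1, -76), -23364), Rational(-1, 26510)), Rational(7187, 1582)) = Add(Mul(Add(76, -23364), Rational(-1, 26510)), Rational(7187, 1582)) = Add(Mul(-23288, Rational(-1, 26510)), Rational(7187, 1582)) = Add(Rational(11644, 13255), Rational(7187, 1582)) = Rational(113684493, 20969410)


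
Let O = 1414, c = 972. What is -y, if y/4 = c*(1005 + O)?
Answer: -9405072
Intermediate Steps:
y = 9405072 (y = 4*(972*(1005 + 1414)) = 4*(972*2419) = 4*2351268 = 9405072)
-y = -1*9405072 = -9405072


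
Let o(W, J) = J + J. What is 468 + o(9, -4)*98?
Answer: -316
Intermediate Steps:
o(W, J) = 2*J
468 + o(9, -4)*98 = 468 + (2*(-4))*98 = 468 - 8*98 = 468 - 784 = -316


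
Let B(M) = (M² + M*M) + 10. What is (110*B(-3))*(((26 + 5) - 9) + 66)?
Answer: 271040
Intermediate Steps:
B(M) = 10 + 2*M² (B(M) = (M² + M²) + 10 = 2*M² + 10 = 10 + 2*M²)
(110*B(-3))*(((26 + 5) - 9) + 66) = (110*(10 + 2*(-3)²))*(((26 + 5) - 9) + 66) = (110*(10 + 2*9))*((31 - 9) + 66) = (110*(10 + 18))*(22 + 66) = (110*28)*88 = 3080*88 = 271040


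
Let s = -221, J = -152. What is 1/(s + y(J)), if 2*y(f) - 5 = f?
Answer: -2/589 ≈ -0.0033956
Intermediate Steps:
y(f) = 5/2 + f/2
1/(s + y(J)) = 1/(-221 + (5/2 + (½)*(-152))) = 1/(-221 + (5/2 - 76)) = 1/(-221 - 147/2) = 1/(-589/2) = -2/589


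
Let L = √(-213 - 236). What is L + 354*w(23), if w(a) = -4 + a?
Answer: 6726 + I*√449 ≈ 6726.0 + 21.19*I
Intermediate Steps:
L = I*√449 (L = √(-449) = I*√449 ≈ 21.19*I)
L + 354*w(23) = I*√449 + 354*(-4 + 23) = I*√449 + 354*19 = I*√449 + 6726 = 6726 + I*√449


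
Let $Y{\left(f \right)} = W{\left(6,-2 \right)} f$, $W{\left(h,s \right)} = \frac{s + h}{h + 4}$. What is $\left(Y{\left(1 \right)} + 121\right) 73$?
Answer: $\frac{44311}{5} \approx 8862.2$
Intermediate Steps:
$W{\left(h,s \right)} = \frac{h + s}{4 + h}$
$Y{\left(f \right)} = \frac{2 f}{5}$ ($Y{\left(f \right)} = \frac{6 - 2}{4 + 6} f = \frac{1}{10} \cdot 4 f = \frac{2 f}{5}$)
$\left(Y{\left(1 \right)} + 121\right) 73 = \left(\frac{2}{5} \cdot 1 + 121\right) 73 = \left(\frac{2}{5} + 121\right) 73 = \frac{607}{5} \cdot 73 = \frac{44311}{5}$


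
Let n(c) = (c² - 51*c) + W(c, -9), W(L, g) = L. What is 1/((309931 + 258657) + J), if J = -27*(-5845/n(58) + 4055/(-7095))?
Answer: 219472/124867178767 ≈ 1.7576e-6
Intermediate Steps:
n(c) = c² - 50*c (n(c) = (c² - 51*c) + c = c² - 50*c)
J = 78033231/219472 (J = -27*(-5845*1/(58*(-50 + 58)) + 4055/(-7095)) = -27*(-5845/(58*8) + 4055*(-1/7095)) = -27*(-5845/464 - 811/1419) = -27*(-8670359/658416) = 78033231/219472 ≈ 355.55)
1/((309931 + 258657) + J) = 1/((309931 + 258657) + 78033231/219472) = 1/(568588 + 78033231/219472) = 1/(124867178767/219472) = 219472/124867178767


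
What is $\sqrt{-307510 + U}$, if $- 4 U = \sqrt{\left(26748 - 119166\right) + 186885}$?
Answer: $\frac{\sqrt{-1230040 - \sqrt{94467}}}{2} \approx 554.61 i$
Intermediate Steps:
$U = - \frac{\sqrt{94467}}{4}$ ($U = - \frac{\sqrt{\left(26748 - 119166\right) + 186885}}{4} = - \frac{\sqrt{-92418 + 186885}}{4} = - \frac{\sqrt{94467}}{4} \approx -76.839$)
$\sqrt{-307510 + U} = \sqrt{-307510 - \frac{\sqrt{94467}}{4}}$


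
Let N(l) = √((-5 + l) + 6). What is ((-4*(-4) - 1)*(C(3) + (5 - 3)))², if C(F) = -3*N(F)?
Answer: 3600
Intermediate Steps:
N(l) = √(1 + l)
C(F) = -3*√(1 + F)
((-4*(-4) - 1)*(C(3) + (5 - 3)))² = ((-4*(-4) - 1)*(-3*√(1 + 3) + (5 - 3)))² = ((16 - 1)*(-3*√4 + 2))² = (15*(-3*2 + 2))² = (15*(-6 + 2))² = (15*(-4))² = (-60)² = 3600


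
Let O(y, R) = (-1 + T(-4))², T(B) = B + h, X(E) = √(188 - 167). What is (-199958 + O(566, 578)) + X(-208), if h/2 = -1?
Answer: -199909 + √21 ≈ -1.9990e+5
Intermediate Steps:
h = -2 (h = 2*(-1) = -2)
X(E) = √21
T(B) = -2 + B (T(B) = B - 2 = -2 + B)
O(y, R) = 49 (O(y, R) = (-1 + (-2 - 4))² = (-1 - 6)² = (-7)² = 49)
(-199958 + O(566, 578)) + X(-208) = (-199958 + 49) + √21 = -199909 + √21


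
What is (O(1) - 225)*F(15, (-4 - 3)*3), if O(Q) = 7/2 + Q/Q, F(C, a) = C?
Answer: -6615/2 ≈ -3307.5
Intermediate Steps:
O(Q) = 9/2 (O(Q) = 7*(1/2) + 1 = 7/2 + 1 = 9/2)
(O(1) - 225)*F(15, (-4 - 3)*3) = (9/2 - 225)*15 = -441/2*15 = -6615/2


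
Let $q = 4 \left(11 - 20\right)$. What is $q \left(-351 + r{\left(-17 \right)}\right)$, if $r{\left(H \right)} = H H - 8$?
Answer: $2520$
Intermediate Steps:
$q = -36$ ($q = 4 \left(11 - 20\right) = 4 \left(-9\right) = -36$)
$r{\left(H \right)} = -8 + H^{2}$ ($r{\left(H \right)} = H^{2} - 8 = -8 + H^{2}$)
$q \left(-351 + r{\left(-17 \right)}\right) = - 36 \left(-351 - \left(8 - \left(-17\right)^{2}\right)\right) = - 36 \left(-351 + \left(-8 + 289\right)\right) = - 36 \left(-351 + 281\right) = \left(-36\right) \left(-70\right) = 2520$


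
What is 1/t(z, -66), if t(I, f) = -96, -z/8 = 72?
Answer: -1/96 ≈ -0.010417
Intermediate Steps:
z = -576 (z = -8*72 = -576)
1/t(z, -66) = 1/(-96) = -1/96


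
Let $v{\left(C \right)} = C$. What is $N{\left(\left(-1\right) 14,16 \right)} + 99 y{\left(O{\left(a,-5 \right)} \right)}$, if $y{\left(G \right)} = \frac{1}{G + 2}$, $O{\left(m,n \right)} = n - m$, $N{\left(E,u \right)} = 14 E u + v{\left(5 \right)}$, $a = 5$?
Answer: $- \frac{25147}{8} \approx -3143.4$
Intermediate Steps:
$N{\left(E,u \right)} = 5 + 14 E u$ ($N{\left(E,u \right)} = 14 E u + 5 = 5 + 14 E u$)
$y{\left(G \right)} = \frac{1}{2 + G}$
$N{\left(\left(-1\right) 14,16 \right)} + 99 y{\left(O{\left(a,-5 \right)} \right)} = \left(5 + 14 \left(\left(-1\right) 14\right) 16\right) + \frac{99}{2 - 10} = \left(5 + 14 \left(-14\right) 16\right) + \frac{99}{2 - 10} = \left(5 - 3136\right) + \frac{99}{2 - 10} = -3131 + \frac{99}{-8} = -3131 + 99 \left(- \frac{1}{8}\right) = -3131 - \frac{99}{8} = - \frac{25147}{8}$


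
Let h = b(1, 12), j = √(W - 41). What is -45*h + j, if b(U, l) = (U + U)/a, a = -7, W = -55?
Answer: 90/7 + 4*I*√6 ≈ 12.857 + 9.798*I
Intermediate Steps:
j = 4*I*√6 (j = √(-55 - 41) = √(-96) = 4*I*√6 ≈ 9.798*I)
b(U, l) = -2*U/7 (b(U, l) = (U + U)/(-7) = (2*U)*(-⅐) = -2*U/7)
h = -2/7 (h = -2/7*1 = -2/7 ≈ -0.28571)
-45*h + j = -45*(-2/7) + 4*I*√6 = 90/7 + 4*I*√6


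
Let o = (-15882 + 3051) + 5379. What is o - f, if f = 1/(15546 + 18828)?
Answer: -256155049/34374 ≈ -7452.0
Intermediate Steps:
f = 1/34374 ≈ 2.9092e-5
o = -7452 (o = -12831 + 5379 = -7452)
o - f = -7452 - 1*1/34374 = -7452 - 1/34374 = -256155049/34374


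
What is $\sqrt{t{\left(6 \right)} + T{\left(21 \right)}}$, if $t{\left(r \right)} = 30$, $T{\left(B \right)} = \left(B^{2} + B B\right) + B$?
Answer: $\sqrt{933} \approx 30.545$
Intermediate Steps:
$T{\left(B \right)} = B + 2 B^{2}$ ($T{\left(B \right)} = \left(B^{2} + B^{2}\right) + B = 2 B^{2} + B = B + 2 B^{2}$)
$\sqrt{t{\left(6 \right)} + T{\left(21 \right)}} = \sqrt{30 + 21 \left(1 + 2 \cdot 21\right)} = \sqrt{30 + 21 \left(1 + 42\right)} = \sqrt{30 + 21 \cdot 43} = \sqrt{30 + 903} = \sqrt{933}$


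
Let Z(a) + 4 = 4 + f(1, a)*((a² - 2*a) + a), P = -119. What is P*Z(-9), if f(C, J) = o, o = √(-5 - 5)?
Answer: -10710*I*√10 ≈ -33868.0*I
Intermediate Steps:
o = I*√10 (o = √(-10) = I*√10 ≈ 3.1623*I)
f(C, J) = I*√10
Z(a) = I*√10*(a² - a) (Z(a) = -4 + (4 + (I*√10)*((a² - 2*a) + a)) = -4 + (4 + (I*√10)*(a² - a)) = -4 + (4 + I*√10*(a² - a)) = I*√10*(a² - a))
P*Z(-9) = -119*I*(-9)*√10*(-1 - 9) = -119*I*(-9)*√10*(-10) = -10710*I*√10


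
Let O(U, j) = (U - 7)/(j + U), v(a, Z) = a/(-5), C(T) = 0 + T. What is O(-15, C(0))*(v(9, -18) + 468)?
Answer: 17094/25 ≈ 683.76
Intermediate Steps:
C(T) = T
v(a, Z) = -a/5 (v(a, Z) = a*(-⅕) = -a/5)
O(U, j) = (-7 + U)/(U + j)
O(-15, C(0))*(v(9, -18) + 468) = ((-7 - 15)/(-15 + 0))*(-⅕*9 + 468) = (-22/(-15))*(-9/5 + 468) = -1/15*(-22)*(2331/5) = (22/15)*(2331/5) = 17094/25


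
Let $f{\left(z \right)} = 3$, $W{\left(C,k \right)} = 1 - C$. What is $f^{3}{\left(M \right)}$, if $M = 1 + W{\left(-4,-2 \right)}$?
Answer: $27$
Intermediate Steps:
$M = 6$ ($M = 1 + \left(1 - -4\right) = 1 + \left(1 + 4\right) = 1 + 5 = 6$)
$f^{3}{\left(M \right)} = 3^{3} = 27$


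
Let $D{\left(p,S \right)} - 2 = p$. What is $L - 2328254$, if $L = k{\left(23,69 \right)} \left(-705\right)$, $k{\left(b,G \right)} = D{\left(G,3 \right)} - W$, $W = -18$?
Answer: $-2390999$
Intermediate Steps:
$D{\left(p,S \right)} = 2 + p$
$k{\left(b,G \right)} = 20 + G$ ($k{\left(b,G \right)} = \left(2 + G\right) - -18 = \left(2 + G\right) + 18 = 20 + G$)
$L = -62745$ ($L = \left(20 + 69\right) \left(-705\right) = 89 \left(-705\right) = -62745$)
$L - 2328254 = -62745 - 2328254 = -2390999$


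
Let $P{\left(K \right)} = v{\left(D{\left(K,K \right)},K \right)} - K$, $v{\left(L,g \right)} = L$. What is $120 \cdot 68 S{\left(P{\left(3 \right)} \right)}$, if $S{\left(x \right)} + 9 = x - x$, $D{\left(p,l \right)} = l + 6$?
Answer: $-73440$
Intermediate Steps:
$D{\left(p,l \right)} = 6 + l$
$P{\left(K \right)} = 6$ ($P{\left(K \right)} = \left(6 + K\right) - K = 6$)
$S{\left(x \right)} = -9$ ($S{\left(x \right)} = -9 + \left(x - x\right) = -9 + 0 = -9$)
$120 \cdot 68 S{\left(P{\left(3 \right)} \right)} = 120 \cdot 68 \left(-9\right) = 8160 \left(-9\right) = -73440$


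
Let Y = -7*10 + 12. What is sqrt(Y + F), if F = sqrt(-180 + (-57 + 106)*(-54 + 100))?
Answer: sqrt(-58 + sqrt(2074)) ≈ 3.5297*I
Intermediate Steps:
Y = -58 (Y = -70 + 12 = -58)
F = sqrt(2074) (F = sqrt(-180 + 49*46) = sqrt(-180 + 2254) = sqrt(2074) ≈ 45.541)
sqrt(Y + F) = sqrt(-58 + sqrt(2074))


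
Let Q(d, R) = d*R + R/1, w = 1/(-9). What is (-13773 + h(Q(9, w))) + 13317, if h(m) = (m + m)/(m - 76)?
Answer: -158222/347 ≈ -455.97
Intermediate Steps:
w = -⅑ ≈ -0.11111
Q(d, R) = R + R*d (Q(d, R) = R*d + R*1 = R*d + R = R + R*d)
h(m) = 2*m/(-76 + m) (h(m) = (2*m)/(-76 + m) = 2*m/(-76 + m))
(-13773 + h(Q(9, w))) + 13317 = (-13773 + 2*(-(1 + 9)/9)/(-76 - (1 + 9)/9)) + 13317 = (-13773 + 2*(-⅑*10)/(-76 - ⅑*10)) + 13317 = (-13773 + 2*(-10/9)/(-76 - 10/9)) + 13317 = (-13773 + 2*(-10/9)/(-694/9)) + 13317 = (-13773 + 2*(-10/9)*(-9/694)) + 13317 = (-13773 + 10/347) + 13317 = -4779221/347 + 13317 = -158222/347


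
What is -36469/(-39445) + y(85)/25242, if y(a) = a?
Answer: 131986189/142238670 ≈ 0.92792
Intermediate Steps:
-36469/(-39445) + y(85)/25242 = -36469/(-39445) + 85/25242 = -36469*(-1/39445) + 85*(1/25242) = 36469/39445 + 85/25242 = 131986189/142238670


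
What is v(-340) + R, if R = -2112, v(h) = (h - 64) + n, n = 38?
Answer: -2478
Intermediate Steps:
v(h) = -26 + h (v(h) = (h - 64) + 38 = (-64 + h) + 38 = -26 + h)
v(-340) + R = (-26 - 340) - 2112 = -366 - 2112 = -2478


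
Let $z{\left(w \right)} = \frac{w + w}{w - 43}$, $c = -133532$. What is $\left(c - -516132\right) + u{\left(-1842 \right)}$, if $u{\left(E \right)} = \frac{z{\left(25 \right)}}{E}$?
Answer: $\frac{6342742825}{16578} \approx 3.826 \cdot 10^{5}$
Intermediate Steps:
$z{\left(w \right)} = \frac{2 w}{-43 + w}$
$u{\left(E \right)} = - \frac{25}{9 E}$ ($u{\left(E \right)} = \frac{2 \cdot 25 \frac{1}{-43 + 25}}{E} = \frac{2 \cdot 25 \frac{1}{-18}}{E} = \frac{2 \cdot 25 \left(- \frac{1}{18}\right)}{E} = - \frac{25}{9 E}$)
$\left(c - -516132\right) + u{\left(-1842 \right)} = \left(-133532 - -516132\right) - \frac{25}{9 \left(-1842\right)} = \left(-133532 + 516132\right) - - \frac{25}{16578} = 382600 + \frac{25}{16578} = \frac{6342742825}{16578}$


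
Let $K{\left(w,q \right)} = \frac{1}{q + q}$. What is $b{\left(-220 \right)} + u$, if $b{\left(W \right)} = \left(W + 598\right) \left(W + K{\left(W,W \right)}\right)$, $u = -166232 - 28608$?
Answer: $- \frac{61160189}{220} \approx -2.78 \cdot 10^{5}$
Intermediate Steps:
$K{\left(w,q \right)} = \frac{1}{2 q}$
$u = -194840$
$b{\left(W \right)} = \left(598 + W\right) \left(W + \frac{1}{2 W}\right)$ ($b{\left(W \right)} = \left(W + 598\right) \left(W + \frac{1}{2 W}\right) = \left(598 + W\right) \left(W + \frac{1}{2 W}\right)$)
$b{\left(-220 \right)} + u = \left(\frac{1}{2} + \left(-220\right)^{2} + \frac{299}{-220} + 598 \left(-220\right)\right) - 194840 = \left(\frac{1}{2} + 48400 + 299 \left(- \frac{1}{220}\right) - 131560\right) - 194840 = \left(\frac{1}{2} + 48400 - \frac{299}{220} - 131560\right) - 194840 = - \frac{18295389}{220} - 194840 = - \frac{61160189}{220}$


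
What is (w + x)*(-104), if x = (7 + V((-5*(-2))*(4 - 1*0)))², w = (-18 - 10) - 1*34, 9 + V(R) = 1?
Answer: 6344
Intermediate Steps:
V(R) = -8 (V(R) = -9 + 1 = -8)
w = -62 (w = -28 - 34 = -62)
x = 1 (x = (7 - 8)² = (-1)² = 1)
(w + x)*(-104) = (-62 + 1)*(-104) = -61*(-104) = 6344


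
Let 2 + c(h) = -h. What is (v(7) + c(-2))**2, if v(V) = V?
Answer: 49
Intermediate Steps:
c(h) = -2 - h
(v(7) + c(-2))**2 = (7 + (-2 - 1*(-2)))**2 = (7 + (-2 + 2))**2 = (7 + 0)**2 = 7**2 = 49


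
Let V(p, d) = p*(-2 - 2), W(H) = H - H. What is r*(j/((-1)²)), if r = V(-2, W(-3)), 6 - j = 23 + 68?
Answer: -680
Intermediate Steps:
j = -85 (j = 6 - (23 + 68) = 6 - 1*91 = 6 - 91 = -85)
W(H) = 0
V(p, d) = -4*p (V(p, d) = p*(-4) = -4*p)
r = 8 (r = -4*(-2) = 8)
r*(j/((-1)²)) = 8*(-85/((-1)²)) = 8*(-85/1) = 8*(-85*1) = 8*(-85) = -680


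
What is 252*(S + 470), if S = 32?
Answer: 126504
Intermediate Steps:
252*(S + 470) = 252*(32 + 470) = 252*502 = 126504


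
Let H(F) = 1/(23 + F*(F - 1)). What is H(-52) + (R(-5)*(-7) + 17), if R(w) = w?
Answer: 144509/2779 ≈ 52.000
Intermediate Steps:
H(F) = 1/(23 + F*(-1 + F))
H(-52) + (R(-5)*(-7) + 17) = 1/(23 + (-52)² - 1*(-52)) + (-5*(-7) + 17) = 1/(23 + 2704 + 52) + (35 + 17) = 1/2779 + 52 = 144509/2779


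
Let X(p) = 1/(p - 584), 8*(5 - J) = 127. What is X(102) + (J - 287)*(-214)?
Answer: 61450419/964 ≈ 63745.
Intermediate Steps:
J = -87/8 (J = 5 - 1/8*127 = 5 - 127/8 = -87/8 ≈ -10.875)
X(p) = 1/(-584 + p)
X(102) + (J - 287)*(-214) = 1/(-584 + 102) + (-87/8 - 287)*(-214) = 1/(-482) - 2383/8*(-214) = -1/482 + 254981/4 = 61450419/964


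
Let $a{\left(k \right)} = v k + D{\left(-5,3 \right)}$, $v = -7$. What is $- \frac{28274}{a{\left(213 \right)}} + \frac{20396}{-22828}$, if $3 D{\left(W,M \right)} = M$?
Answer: $\frac{76881104}{4251715} \approx 18.082$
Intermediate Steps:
$D{\left(W,M \right)} = \frac{M}{3}$
$a{\left(k \right)} = 1 - 7 k$ ($a{\left(k \right)} = - 7 k + \frac{1}{3} \cdot 3 = - 7 k + 1 = 1 - 7 k$)
$- \frac{28274}{a{\left(213 \right)}} + \frac{20396}{-22828} = - \frac{28274}{1 - 1491} + \frac{20396}{-22828} = - \frac{28274}{1 - 1491} + 20396 \left(- \frac{1}{22828}\right) = - \frac{28274}{-1490} - \frac{5099}{5707} = \left(-28274\right) \left(- \frac{1}{1490}\right) - \frac{5099}{5707} = \frac{14137}{745} - \frac{5099}{5707} = \frac{76881104}{4251715}$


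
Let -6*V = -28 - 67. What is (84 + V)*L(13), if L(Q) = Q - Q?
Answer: 0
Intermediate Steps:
L(Q) = 0
V = 95/6 (V = -(-28 - 67)/6 = -⅙*(-95) = 95/6 ≈ 15.833)
(84 + V)*L(13) = (84 + 95/6)*0 = (599/6)*0 = 0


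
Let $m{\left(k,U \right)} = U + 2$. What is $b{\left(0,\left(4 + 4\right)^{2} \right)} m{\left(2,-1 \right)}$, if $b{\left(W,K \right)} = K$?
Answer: $64$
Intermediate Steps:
$m{\left(k,U \right)} = 2 + U$
$b{\left(0,\left(4 + 4\right)^{2} \right)} m{\left(2,-1 \right)} = \left(4 + 4\right)^{2} \left(2 - 1\right) = 8^{2} \cdot 1 = 64 \cdot 1 = 64$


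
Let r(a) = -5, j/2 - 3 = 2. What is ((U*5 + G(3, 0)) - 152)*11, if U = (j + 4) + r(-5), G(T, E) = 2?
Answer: -1155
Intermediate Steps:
j = 10 (j = 6 + 2*2 = 6 + 4 = 10)
U = 9 (U = (10 + 4) - 5 = 14 - 5 = 9)
((U*5 + G(3, 0)) - 152)*11 = ((9*5 + 2) - 152)*11 = ((45 + 2) - 152)*11 = (47 - 152)*11 = -105*11 = -1155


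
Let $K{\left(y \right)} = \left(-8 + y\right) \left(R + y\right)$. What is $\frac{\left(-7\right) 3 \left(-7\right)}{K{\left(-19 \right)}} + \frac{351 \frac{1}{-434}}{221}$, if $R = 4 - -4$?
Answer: $\frac{358849}{730422} \approx 0.49129$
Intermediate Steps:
$R = 8$ ($R = 4 + 4 = 8$)
$K{\left(y \right)} = \left(-8 + y\right) \left(8 + y\right)$
$\frac{\left(-7\right) 3 \left(-7\right)}{K{\left(-19 \right)}} + \frac{351 \frac{1}{-434}}{221} = \frac{\left(-7\right) 3 \left(-7\right)}{-64 + \left(-19\right)^{2}} + \frac{351 \frac{1}{-434}}{221} = \frac{\left(-21\right) \left(-7\right)}{-64 + 361} + 351 \left(- \frac{1}{434}\right) \frac{1}{221} = \frac{147}{297} - \frac{27}{7378} = 147 \cdot \frac{1}{297} - \frac{27}{7378} = \frac{49}{99} - \frac{27}{7378} = \frac{358849}{730422}$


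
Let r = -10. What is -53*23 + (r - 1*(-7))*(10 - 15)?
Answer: -1204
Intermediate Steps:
-53*23 + (r - 1*(-7))*(10 - 15) = -53*23 + (-10 - 1*(-7))*(10 - 15) = -1219 + (-10 + 7)*(-5) = -1219 - 3*(-5) = -1219 + 15 = -1204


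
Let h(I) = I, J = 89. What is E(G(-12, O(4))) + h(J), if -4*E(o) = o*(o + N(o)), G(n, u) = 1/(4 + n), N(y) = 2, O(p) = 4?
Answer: 22799/256 ≈ 89.059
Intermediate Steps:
E(o) = -o*(2 + o)/4 (E(o) = -o*(o + 2)/4 = -o*(2 + o)/4)
E(G(-12, O(4))) + h(J) = -(2 + 1/(4 - 12))/(4*(4 - 12)) + 89 = -1/4*(2 + 1/(-8))/(-8) + 89 = -1/4*(-1/8)*(2 - 1/8) + 89 = -1/4*(-1/8)*15/8 + 89 = 15/256 + 89 = 22799/256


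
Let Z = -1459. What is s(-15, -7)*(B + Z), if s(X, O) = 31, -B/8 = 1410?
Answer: -394909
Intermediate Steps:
B = -11280 (B = -8*1410 = -11280)
s(-15, -7)*(B + Z) = 31*(-11280 - 1459) = 31*(-12739) = -394909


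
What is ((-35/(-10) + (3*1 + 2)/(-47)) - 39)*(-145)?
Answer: 485315/94 ≈ 5162.9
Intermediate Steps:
((-35/(-10) + (3*1 + 2)/(-47)) - 39)*(-145) = ((-35*(-⅒) + (3 + 2)*(-1/47)) - 39)*(-145) = ((7/2 + 5*(-1/47)) - 39)*(-145) = ((7/2 - 5/47) - 39)*(-145) = (319/94 - 39)*(-145) = -3347/94*(-145) = 485315/94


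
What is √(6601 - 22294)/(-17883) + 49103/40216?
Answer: 49103/40216 - I*√15693/17883 ≈ 1.221 - 0.0070051*I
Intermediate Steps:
√(6601 - 22294)/(-17883) + 49103/40216 = √(-15693)*(-1/17883) + 49103*(1/40216) = (I*√15693)*(-1/17883) + 49103/40216 = -I*√15693/17883 + 49103/40216 = 49103/40216 - I*√15693/17883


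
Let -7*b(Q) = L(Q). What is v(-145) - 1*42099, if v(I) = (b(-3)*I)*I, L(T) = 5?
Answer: -399818/7 ≈ -57117.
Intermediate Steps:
b(Q) = -5/7 (b(Q) = -⅐*5 = -5/7)
v(I) = -5*I²/7 (v(I) = (-5*I/7)*I = -5*I²/7)
v(-145) - 1*42099 = -5/7*(-145)² - 1*42099 = -5/7*21025 - 42099 = -105125/7 - 42099 = -399818/7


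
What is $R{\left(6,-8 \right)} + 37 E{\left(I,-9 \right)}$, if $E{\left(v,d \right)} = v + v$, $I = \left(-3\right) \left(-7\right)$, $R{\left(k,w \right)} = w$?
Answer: $1546$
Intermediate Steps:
$I = 21$
$E{\left(v,d \right)} = 2 v$
$R{\left(6,-8 \right)} + 37 E{\left(I,-9 \right)} = -8 + 37 \cdot 2 \cdot 21 = -8 + 37 \cdot 42 = -8 + 1554 = 1546$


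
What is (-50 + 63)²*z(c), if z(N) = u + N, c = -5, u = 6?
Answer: 169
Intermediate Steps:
z(N) = 6 + N
(-50 + 63)²*z(c) = (-50 + 63)²*(6 - 5) = 13²*1 = 169*1 = 169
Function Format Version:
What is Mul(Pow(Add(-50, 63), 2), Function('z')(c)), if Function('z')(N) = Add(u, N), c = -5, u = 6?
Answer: 169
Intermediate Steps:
Function('z')(N) = Add(6, N)
Mul(Pow(Add(-50, 63), 2), Function('z')(c)) = Mul(Pow(Add(-50, 63), 2), Add(6, -5)) = Mul(Pow(13, 2), 1) = Mul(169, 1) = 169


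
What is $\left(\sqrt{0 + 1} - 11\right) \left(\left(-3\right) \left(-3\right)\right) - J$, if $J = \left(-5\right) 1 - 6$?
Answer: $-79$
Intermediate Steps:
$J = -11$ ($J = -5 - 6 = -11$)
$\left(\sqrt{0 + 1} - 11\right) \left(\left(-3\right) \left(-3\right)\right) - J = \left(\sqrt{0 + 1} - 11\right) \left(\left(-3\right) \left(-3\right)\right) - -11 = \left(\sqrt{1} - 11\right) 9 + 11 = \left(1 - 11\right) 9 + 11 = \left(-10\right) 9 + 11 = -90 + 11 = -79$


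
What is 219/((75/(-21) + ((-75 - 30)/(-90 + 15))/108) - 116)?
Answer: -827820/451931 ≈ -1.8317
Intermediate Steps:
219/((75/(-21) + ((-75 - 30)/(-90 + 15))/108) - 116) = 219/((75*(-1/21) - 105/(-75)*(1/108)) - 116) = 219/((-25/7 - 105*(-1/75)*(1/108)) - 116) = 219/((-25/7 + (7/5)*(1/108)) - 116) = 219/((-25/7 + 7/540) - 116) = 219/(-13451/3780 - 116) = 219/(-451931/3780) = 219*(-3780/451931) = -827820/451931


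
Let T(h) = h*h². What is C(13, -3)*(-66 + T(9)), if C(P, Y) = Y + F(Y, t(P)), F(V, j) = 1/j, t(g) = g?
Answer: -1938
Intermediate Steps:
T(h) = h³
C(P, Y) = Y + 1/P
C(13, -3)*(-66 + T(9)) = (-3 + 1/13)*(-66 + 9³) = (-3 + 1/13)*(-66 + 729) = -38/13*663 = -1938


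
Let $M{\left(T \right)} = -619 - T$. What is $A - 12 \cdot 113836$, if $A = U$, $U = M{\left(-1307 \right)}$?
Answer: $-1365344$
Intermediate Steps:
$U = 688$ ($U = -619 - -1307 = -619 + 1307 = 688$)
$A = 688$
$A - 12 \cdot 113836 = 688 - 12 \cdot 113836 = 688 - 1366032 = -1365344$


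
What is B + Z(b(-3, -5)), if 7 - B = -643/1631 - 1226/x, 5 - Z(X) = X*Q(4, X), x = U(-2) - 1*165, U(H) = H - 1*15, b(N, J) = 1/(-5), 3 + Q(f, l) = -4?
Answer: 64487/15145 ≈ 4.2580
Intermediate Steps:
Q(f, l) = -7 (Q(f, l) = -3 - 4 = -7)
b(N, J) = -⅕
U(H) = -15 + H (U(H) = H - 15 = -15 + H)
x = -182 (x = (-15 - 2) - 1*165 = -17 - 165 = -182)
Z(X) = 5 + 7*X (Z(X) = 5 - X*(-7) = 5 - (-7)*X = 5 + 7*X)
B = 1993/3029 (B = 7 - (-643/1631 - 1226/(-182)) = 7 - (-643*1/1631 - 1226*(-1/182)) = 7 - (-643/1631 + 613/91) = 7 - 1*19210/3029 = 7 - 19210/3029 = 1993/3029 ≈ 0.65797)
B + Z(b(-3, -5)) = 1993/3029 + (5 + 7*(-⅕)) = 1993/3029 + (5 - 7/5) = 1993/3029 + 18/5 = 64487/15145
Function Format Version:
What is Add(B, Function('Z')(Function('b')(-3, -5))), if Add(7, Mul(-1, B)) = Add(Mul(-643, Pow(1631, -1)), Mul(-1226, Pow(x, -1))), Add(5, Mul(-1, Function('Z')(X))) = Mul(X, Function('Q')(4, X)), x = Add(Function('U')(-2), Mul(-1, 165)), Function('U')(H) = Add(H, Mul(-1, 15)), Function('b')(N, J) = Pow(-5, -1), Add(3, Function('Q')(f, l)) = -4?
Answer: Rational(64487, 15145) ≈ 4.2580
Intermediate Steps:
Function('Q')(f, l) = -7 (Function('Q')(f, l) = Add(-3, -4) = -7)
Function('b')(N, J) = Rational(-1, 5)
Function('U')(H) = Add(-15, H) (Function('U')(H) = Add(H, -15) = Add(-15, H))
x = -182 (x = Add(Add(-15, -2), Mul(-1, 165)) = Add(-17, -165) = -182)
Function('Z')(X) = Add(5, Mul(7, X)) (Function('Z')(X) = Add(5, Mul(-1, Mul(X, -7))) = Add(5, Mul(-1, Mul(-7, X))) = Add(5, Mul(7, X)))
B = Rational(1993, 3029) (B = Add(7, Mul(-1, Add(Mul(-643, Pow(1631, -1)), Mul(-1226, Pow(-182, -1))))) = Add(7, Mul(-1, Add(Mul(-643, Rational(1, 1631)), Mul(-1226, Rational(-1, 182))))) = Add(7, Mul(-1, Add(Rational(-643, 1631), Rational(613, 91)))) = Add(7, Mul(-1, Rational(19210, 3029))) = Add(7, Rational(-19210, 3029)) = Rational(1993, 3029) ≈ 0.65797)
Add(B, Function('Z')(Function('b')(-3, -5))) = Add(Rational(1993, 3029), Add(5, Mul(7, Rational(-1, 5)))) = Add(Rational(1993, 3029), Add(5, Rational(-7, 5))) = Add(Rational(1993, 3029), Rational(18, 5)) = Rational(64487, 15145)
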